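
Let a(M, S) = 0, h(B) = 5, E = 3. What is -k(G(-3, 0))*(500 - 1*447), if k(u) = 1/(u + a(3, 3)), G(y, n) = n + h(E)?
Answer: -53/5 ≈ -10.600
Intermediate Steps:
G(y, n) = 5 + n (G(y, n) = n + 5 = 5 + n)
k(u) = 1/u (k(u) = 1/(u + 0) = 1/u)
-k(G(-3, 0))*(500 - 1*447) = -(500 - 1*447)/(5 + 0) = -(500 - 447)/5 = -53/5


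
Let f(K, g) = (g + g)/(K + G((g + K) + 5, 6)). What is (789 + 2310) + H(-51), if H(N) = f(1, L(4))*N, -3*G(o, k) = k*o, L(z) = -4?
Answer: 2963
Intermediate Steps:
G(o, k) = -k*o/3
f(K, g) = 2*g/(-10 - K - 2*g) (f(K, g) = (g + g)/(K - ⅓*6*((g + K) + 5)) = (2*g)/(K - ⅓*6*((K + g) + 5)) = (2*g)/(K - ⅓*6*(5 + K + g)) = (2*g)/(K + (-10 - 2*K - 2*g)) = (2*g)/(-10 - K - 2*g) = 2*g/(-10 - K - 2*g))
H(N) = 8*N/3 (H(N) = (2*(-4)/(-10 - 1*1 - 2*(-4)))*N = (2*(-4)/(-10 - 1 + 8))*N = (2*(-4)/(-3))*N = (2*(-4)*(-⅓))*N = 8*N/3)
(789 + 2310) + H(-51) = (789 + 2310) + (8/3)*(-51) = 3099 - 136 = 2963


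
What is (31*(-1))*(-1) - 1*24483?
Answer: -24452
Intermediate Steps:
(31*(-1))*(-1) - 1*24483 = -31*(-1) - 24483 = 31 - 24483 = -24452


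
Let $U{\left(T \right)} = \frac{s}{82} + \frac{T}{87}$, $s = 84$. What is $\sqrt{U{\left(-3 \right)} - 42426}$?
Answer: $\frac{i \sqrt{59977127693}}{1189} \approx 205.97 i$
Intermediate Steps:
$U{\left(T \right)} = \frac{42}{41} + \frac{T}{87}$ ($U{\left(T \right)} = \frac{84}{82} + \frac{T}{87} = 84 \cdot \frac{1}{82} + T \frac{1}{87} = \frac{42}{41} + \frac{T}{87}$)
$\sqrt{U{\left(-3 \right)} - 42426} = \sqrt{\left(\frac{42}{41} + \frac{1}{87} \left(-3\right)\right) - 42426} = \sqrt{\left(\frac{42}{41} - \frac{1}{29}\right) - 42426} = \sqrt{\frac{1177}{1189} - 42426} = \sqrt{- \frac{50443337}{1189}} = \frac{i \sqrt{59977127693}}{1189}$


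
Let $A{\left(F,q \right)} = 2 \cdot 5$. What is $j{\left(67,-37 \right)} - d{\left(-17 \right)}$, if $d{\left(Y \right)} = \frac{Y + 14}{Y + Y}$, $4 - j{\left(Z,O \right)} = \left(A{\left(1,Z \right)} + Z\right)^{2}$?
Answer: $- \frac{201453}{34} \approx -5925.1$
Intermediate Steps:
$A{\left(F,q \right)} = 10$
$j{\left(Z,O \right)} = 4 - \left(10 + Z\right)^{2}$
$d{\left(Y \right)} = \frac{14 + Y}{2 Y}$
$j{\left(67,-37 \right)} - d{\left(-17 \right)} = \left(4 - \left(10 + 67\right)^{2}\right) - \frac{14 - 17}{2 \left(-17\right)} = \left(4 - 77^{2}\right) - \frac{1}{2} \left(- \frac{1}{17}\right) \left(-3\right) = \left(4 - 5929\right) - \frac{3}{34} = -5925 - \frac{3}{34} = - \frac{201453}{34}$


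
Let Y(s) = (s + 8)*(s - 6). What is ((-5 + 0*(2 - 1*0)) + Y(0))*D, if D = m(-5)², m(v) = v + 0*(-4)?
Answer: -1325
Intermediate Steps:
m(v) = v (m(v) = v + 0 = v)
Y(s) = (-6 + s)*(8 + s) (Y(s) = (8 + s)*(-6 + s) = (-6 + s)*(8 + s))
D = 25 (D = (-5)² = 25)
((-5 + 0*(2 - 1*0)) + Y(0))*D = ((-5 + 0*(2 - 1*0)) + (-48 + 0² + 2*0))*25 = ((-5 + 0*(2 + 0)) + (-48 + 0 + 0))*25 = ((-5 + 0*2) - 48)*25 = ((-5 + 0) - 48)*25 = (-5 - 48)*25 = -53*25 = -1325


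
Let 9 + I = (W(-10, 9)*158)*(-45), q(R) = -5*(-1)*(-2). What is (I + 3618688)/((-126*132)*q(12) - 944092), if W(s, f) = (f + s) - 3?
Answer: -3647119/777772 ≈ -4.6892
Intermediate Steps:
q(R) = -10 (q(R) = 5*(-2) = -10)
W(s, f) = -3 + f + s
I = 28431 (I = -9 + ((-3 + 9 - 10)*158)*(-45) = -9 - 4*158*(-45) = -9 - 632*(-45) = -9 + 28440 = 28431)
(I + 3618688)/((-126*132)*q(12) - 944092) = (28431 + 3618688)/(-126*132*(-10) - 944092) = 3647119/(-16632*(-10) - 944092) = 3647119/(166320 - 944092) = 3647119/(-777772) = 3647119*(-1/777772) = -3647119/777772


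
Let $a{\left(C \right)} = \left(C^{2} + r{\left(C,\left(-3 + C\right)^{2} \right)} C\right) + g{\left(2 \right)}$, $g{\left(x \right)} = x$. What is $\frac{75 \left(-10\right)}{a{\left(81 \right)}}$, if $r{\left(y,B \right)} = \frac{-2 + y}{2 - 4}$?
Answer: $- \frac{1500}{6727} \approx -0.22298$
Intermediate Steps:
$r{\left(y,B \right)} = 1 - \frac{y}{2}$ ($r{\left(y,B \right)} = \frac{-2 + y}{-2} = \left(-2 + y\right) \left(- \frac{1}{2}\right) = 1 - \frac{y}{2}$)
$a{\left(C \right)} = 2 + C^{2} + C \left(1 - \frac{C}{2}\right)$ ($a{\left(C \right)} = \left(C^{2} + \left(1 - \frac{C}{2}\right) C\right) + 2 = \left(C^{2} + C \left(1 - \frac{C}{2}\right)\right) + 2 = 2 + C^{2} + C \left(1 - \frac{C}{2}\right)$)
$\frac{75 \left(-10\right)}{a{\left(81 \right)}} = \frac{75 \left(-10\right)}{2 + 81 + \frac{81^{2}}{2}} = - \frac{750}{2 + 81 + \frac{1}{2} \cdot 6561} = - \frac{750}{2 + 81 + \frac{6561}{2}} = - \frac{750}{\frac{6727}{2}} = \left(-750\right) \frac{2}{6727} = - \frac{1500}{6727}$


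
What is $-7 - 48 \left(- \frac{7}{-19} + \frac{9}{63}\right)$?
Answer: $- \frac{4195}{133} \approx -31.541$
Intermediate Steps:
$-7 - 48 \left(- \frac{7}{-19} + \frac{9}{63}\right) = -7 - 48 \left(\left(-7\right) \left(- \frac{1}{19}\right) + 9 \cdot \frac{1}{63}\right) = -7 - 48 \left(\frac{7}{19} + \frac{1}{7}\right) = -7 - \frac{3264}{133} = - \frac{4195}{133}$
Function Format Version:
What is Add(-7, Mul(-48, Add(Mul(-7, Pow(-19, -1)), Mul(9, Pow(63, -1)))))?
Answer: Rational(-4195, 133) ≈ -31.541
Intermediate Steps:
Add(-7, Mul(-48, Add(Mul(-7, Pow(-19, -1)), Mul(9, Pow(63, -1))))) = Add(-7, Mul(-48, Add(Mul(-7, Rational(-1, 19)), Mul(9, Rational(1, 63))))) = Add(-7, Mul(-48, Add(Rational(7, 19), Rational(1, 7)))) = Add(-7, Mul(-48, Rational(68, 133))) = Add(-7, Rational(-3264, 133)) = Rational(-4195, 133)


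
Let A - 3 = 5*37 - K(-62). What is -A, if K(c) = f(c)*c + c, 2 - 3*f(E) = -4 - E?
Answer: 2722/3 ≈ 907.33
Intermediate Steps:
f(E) = 2 + E/3 (f(E) = ⅔ - (-4 - E)/3 = ⅔ + (4/3 + E/3) = 2 + E/3)
K(c) = c + c*(2 + c/3) (K(c) = (2 + c/3)*c + c = c*(2 + c/3) + c = c + c*(2 + c/3))
A = -2722/3 (A = 3 + (5*37 - (-62)*(9 - 62)/3) = 3 + (185 - (-62)*(-53)/3) = 3 + (185 - 1*3286/3) = 3 + (185 - 3286/3) = 3 - 2731/3 = -2722/3 ≈ -907.33)
-A = -1*(-2722/3) = 2722/3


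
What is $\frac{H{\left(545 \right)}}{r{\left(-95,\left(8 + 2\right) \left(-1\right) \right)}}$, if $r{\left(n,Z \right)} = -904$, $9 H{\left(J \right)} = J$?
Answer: $- \frac{545}{8136} \approx -0.066986$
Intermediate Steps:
$H{\left(J \right)} = \frac{J}{9}$
$\frac{H{\left(545 \right)}}{r{\left(-95,\left(8 + 2\right) \left(-1\right) \right)}} = \frac{\frac{1}{9} \cdot 545}{-904} = \frac{545}{9} \left(- \frac{1}{904}\right) = - \frac{545}{8136}$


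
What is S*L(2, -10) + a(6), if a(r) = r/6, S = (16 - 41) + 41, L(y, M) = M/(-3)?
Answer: 163/3 ≈ 54.333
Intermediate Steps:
L(y, M) = -M/3 (L(y, M) = M*(-1/3) = -M/3)
S = 16 (S = -25 + 41 = 16)
a(r) = r/6 (a(r) = r*(1/6) = r/6)
S*L(2, -10) + a(6) = 16*(-1/3*(-10)) + (1/6)*6 = 16*(10/3) + 1 = 160/3 + 1 = 163/3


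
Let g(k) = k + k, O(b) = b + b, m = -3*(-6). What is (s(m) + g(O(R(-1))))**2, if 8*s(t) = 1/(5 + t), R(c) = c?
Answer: 540225/33856 ≈ 15.957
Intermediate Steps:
m = 18
O(b) = 2*b
s(t) = 1/(8*(5 + t))
g(k) = 2*k
(s(m) + g(O(R(-1))))**2 = (1/(8*(5 + 18)) + 2*(2*(-1)))**2 = ((1/8)/23 + 2*(-2))**2 = ((1/8)*(1/23) - 4)**2 = (1/184 - 4)**2 = (-735/184)**2 = 540225/33856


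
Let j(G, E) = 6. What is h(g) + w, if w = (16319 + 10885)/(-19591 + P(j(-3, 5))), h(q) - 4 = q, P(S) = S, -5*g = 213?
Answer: -156637/3917 ≈ -39.989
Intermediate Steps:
g = -213/5 (g = -1/5*213 = -213/5 ≈ -42.600)
h(q) = 4 + q
w = -27204/19585 (w = (16319 + 10885)/(-19591 + 6) = 27204/(-19585) = 27204*(-1/19585) = -27204/19585 ≈ -1.3890)
h(g) + w = (4 - 213/5) - 27204/19585 = -193/5 - 27204/19585 = -156637/3917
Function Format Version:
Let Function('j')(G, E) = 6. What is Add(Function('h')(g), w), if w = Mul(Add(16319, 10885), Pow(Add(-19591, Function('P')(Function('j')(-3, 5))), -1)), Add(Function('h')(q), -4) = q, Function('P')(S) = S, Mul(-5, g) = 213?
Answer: Rational(-156637, 3917) ≈ -39.989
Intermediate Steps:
g = Rational(-213, 5) (g = Mul(Rational(-1, 5), 213) = Rational(-213, 5) ≈ -42.600)
Function('h')(q) = Add(4, q)
w = Rational(-27204, 19585) (w = Mul(Add(16319, 10885), Pow(Add(-19591, 6), -1)) = Mul(27204, Pow(-19585, -1)) = Mul(27204, Rational(-1, 19585)) = Rational(-27204, 19585) ≈ -1.3890)
Add(Function('h')(g), w) = Add(Add(4, Rational(-213, 5)), Rational(-27204, 19585)) = Add(Rational(-193, 5), Rational(-27204, 19585)) = Rational(-156637, 3917)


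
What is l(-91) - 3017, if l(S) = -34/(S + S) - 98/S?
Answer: -274432/91 ≈ -3015.7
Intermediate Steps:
l(S) = -115/S (l(S) = -34*1/(2*S) - 98/S = -17/S - 98/S = -115/S)
l(-91) - 3017 = -115/(-91) - 3017 = -115*(-1/91) - 3017 = 115/91 - 3017 = -274432/91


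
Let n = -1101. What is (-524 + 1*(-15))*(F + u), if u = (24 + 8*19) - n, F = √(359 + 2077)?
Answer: -688303 - 1078*√609 ≈ -7.1491e+5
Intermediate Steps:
F = 2*√609 (F = √2436 = 2*√609 ≈ 49.356)
u = 1277 (u = (24 + 8*19) - 1*(-1101) = (24 + 152) + 1101 = 176 + 1101 = 1277)
(-524 + 1*(-15))*(F + u) = (-524 + 1*(-15))*(2*√609 + 1277) = (-524 - 15)*(1277 + 2*√609) = -539*(1277 + 2*√609) = -688303 - 1078*√609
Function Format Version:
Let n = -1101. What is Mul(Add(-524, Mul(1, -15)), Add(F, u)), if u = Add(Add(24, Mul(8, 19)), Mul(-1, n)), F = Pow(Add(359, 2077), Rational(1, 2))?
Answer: Add(-688303, Mul(-1078, Pow(609, Rational(1, 2)))) ≈ -7.1491e+5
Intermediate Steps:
F = Mul(2, Pow(609, Rational(1, 2))) (F = Pow(2436, Rational(1, 2)) = Mul(2, Pow(609, Rational(1, 2))) ≈ 49.356)
u = 1277 (u = Add(Add(24, Mul(8, 19)), Mul(-1, -1101)) = Add(Add(24, 152), 1101) = Add(176, 1101) = 1277)
Mul(Add(-524, Mul(1, -15)), Add(F, u)) = Mul(Add(-524, Mul(1, -15)), Add(Mul(2, Pow(609, Rational(1, 2))), 1277)) = Mul(Add(-524, -15), Add(1277, Mul(2, Pow(609, Rational(1, 2))))) = Mul(-539, Add(1277, Mul(2, Pow(609, Rational(1, 2))))) = Add(-688303, Mul(-1078, Pow(609, Rational(1, 2))))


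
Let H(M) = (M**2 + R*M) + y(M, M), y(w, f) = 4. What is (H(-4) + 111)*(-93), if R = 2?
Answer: -11439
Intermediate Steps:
H(M) = 4 + M**2 + 2*M (H(M) = (M**2 + 2*M) + 4 = 4 + M**2 + 2*M)
(H(-4) + 111)*(-93) = ((4 + (-4)**2 + 2*(-4)) + 111)*(-93) = ((4 + 16 - 8) + 111)*(-93) = (12 + 111)*(-93) = 123*(-93) = -11439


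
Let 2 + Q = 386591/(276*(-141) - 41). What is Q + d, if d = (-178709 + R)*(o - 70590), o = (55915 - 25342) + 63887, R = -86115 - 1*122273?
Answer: -359962890442735/38957 ≈ -9.2400e+9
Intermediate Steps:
R = -208388 (R = -86115 - 122273 = -208388)
o = 94460 (o = 30573 + 63887 = 94460)
d = -9240005390 (d = (-178709 - 208388)*(94460 - 70590) = -387097*23870 = -9240005390)
Q = -464505/38957 (Q = -2 + 386591/(276*(-141) - 41) = -2 + 386591/(-38916 - 41) = -2 + 386591/(-38957) = -2 + 386591*(-1/38957) = -2 - 386591/38957 = -464505/38957 ≈ -11.924)
Q + d = -464505/38957 - 9240005390 = -359962890442735/38957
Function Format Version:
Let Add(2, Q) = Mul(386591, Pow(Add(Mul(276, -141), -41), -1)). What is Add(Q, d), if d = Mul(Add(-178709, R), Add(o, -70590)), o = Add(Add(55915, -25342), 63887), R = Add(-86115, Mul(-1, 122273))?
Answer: Rational(-359962890442735, 38957) ≈ -9.2400e+9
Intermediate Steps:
R = -208388 (R = Add(-86115, -122273) = -208388)
o = 94460 (o = Add(30573, 63887) = 94460)
d = -9240005390 (d = Mul(Add(-178709, -208388), Add(94460, -70590)) = Mul(-387097, 23870) = -9240005390)
Q = Rational(-464505, 38957) (Q = Add(-2, Mul(386591, Pow(Add(Mul(276, -141), -41), -1))) = Add(-2, Mul(386591, Pow(Add(-38916, -41), -1))) = Add(-2, Mul(386591, Pow(-38957, -1))) = Add(-2, Mul(386591, Rational(-1, 38957))) = Add(-2, Rational(-386591, 38957)) = Rational(-464505, 38957) ≈ -11.924)
Add(Q, d) = Add(Rational(-464505, 38957), -9240005390) = Rational(-359962890442735, 38957)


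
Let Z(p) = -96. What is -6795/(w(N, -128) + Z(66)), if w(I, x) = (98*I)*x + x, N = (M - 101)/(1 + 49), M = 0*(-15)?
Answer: -169875/627872 ≈ -0.27056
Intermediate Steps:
M = 0
N = -101/50 (N = (0 - 101)/(1 + 49) = -101/50 ≈ -2.0200)
w(I, x) = x + 98*I*x (w(I, x) = 98*I*x + x = x + 98*I*x)
-6795/(w(N, -128) + Z(66)) = -6795/(-128*(1 + 98*(-101/50)) - 96) = -6795/(-128*(1 - 4949/25) - 96) = -6795/(-128*(-4924/25) - 96) = -6795/(630272/25 - 96) = -6795/627872/25 = -6795*25/627872 = -169875/627872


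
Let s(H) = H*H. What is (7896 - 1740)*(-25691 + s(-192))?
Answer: 68780988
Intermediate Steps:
s(H) = H**2
(7896 - 1740)*(-25691 + s(-192)) = (7896 - 1740)*(-25691 + (-192)**2) = 6156*(-25691 + 36864) = 6156*11173 = 68780988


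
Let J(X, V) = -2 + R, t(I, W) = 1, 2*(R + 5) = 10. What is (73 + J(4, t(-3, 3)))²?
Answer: 5041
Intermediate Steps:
R = 0 (R = -5 + (½)*10 = -5 + 5 = 0)
J(X, V) = -2 (J(X, V) = -2 + 0 = -2)
(73 + J(4, t(-3, 3)))² = (73 - 2)² = 71² = 5041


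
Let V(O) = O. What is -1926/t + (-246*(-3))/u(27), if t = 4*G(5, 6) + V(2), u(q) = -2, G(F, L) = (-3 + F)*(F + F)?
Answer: -16092/41 ≈ -392.49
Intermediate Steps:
G(F, L) = 2*F*(-3 + F) (G(F, L) = (-3 + F)*(2*F) = 2*F*(-3 + F))
t = 82 (t = 4*(2*5*(-3 + 5)) + 2 = 4*(2*5*2) + 2 = 4*20 + 2 = 80 + 2 = 82)
-1926/t + (-246*(-3))/u(27) = -1926/82 - 246*(-3)/(-2) = -1926*1/82 + 738*(-1/2) = -963/41 - 369 = -16092/41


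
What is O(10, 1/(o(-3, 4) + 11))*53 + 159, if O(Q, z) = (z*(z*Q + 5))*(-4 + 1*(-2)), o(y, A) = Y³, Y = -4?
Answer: 9957/53 ≈ 187.87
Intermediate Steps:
o(y, A) = -64 (o(y, A) = (-4)³ = -64)
O(Q, z) = -6*z*(5 + Q*z) (O(Q, z) = (z*(Q*z + 5))*(-4 - 2) = (z*(5 + Q*z))*(-6) = -6*z*(5 + Q*z))
O(10, 1/(o(-3, 4) + 11))*53 + 159 = -6*(5 + 10/(-64 + 11))/(-64 + 11)*53 + 159 = -6*(5 + 10/(-53))/(-53)*53 + 159 = -6*(-1/53)*(5 + 10*(-1/53))*53 + 159 = -6*(-1/53)*(5 - 10/53)*53 + 159 = -6*(-1/53)*255/53*53 + 159 = (1530/2809)*53 + 159 = 1530/53 + 159 = 9957/53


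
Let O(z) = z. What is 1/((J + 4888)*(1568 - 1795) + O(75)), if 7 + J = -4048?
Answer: -1/189016 ≈ -5.2906e-6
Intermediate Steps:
J = -4055 (J = -7 - 4048 = -4055)
1/((J + 4888)*(1568 - 1795) + O(75)) = 1/((-4055 + 4888)*(1568 - 1795) + 75) = 1/(833*(-227) + 75) = 1/(-189091 + 75) = 1/(-189016) = -1/189016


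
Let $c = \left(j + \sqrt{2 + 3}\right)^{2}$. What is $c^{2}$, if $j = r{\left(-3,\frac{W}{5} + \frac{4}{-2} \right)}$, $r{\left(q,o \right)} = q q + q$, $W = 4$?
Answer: $2401 + 984 \sqrt{5} \approx 4601.3$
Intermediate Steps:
$r{\left(q,o \right)} = q + q^{2}$ ($r{\left(q,o \right)} = q^{2} + q = q + q^{2}$)
$j = 6$ ($j = - 3 \left(1 - 3\right) = \left(-3\right) \left(-2\right) = 6$)
$c = \left(6 + \sqrt{5}\right)^{2}$ ($c = \left(6 + \sqrt{2 + 3}\right)^{2} = \left(6 + \sqrt{5}\right)^{2} \approx 67.833$)
$c^{2} = \left(41 + 12 \sqrt{5}\right)^{2}$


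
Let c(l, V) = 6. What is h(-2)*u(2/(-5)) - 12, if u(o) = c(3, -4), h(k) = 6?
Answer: 24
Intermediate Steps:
u(o) = 6
h(-2)*u(2/(-5)) - 12 = 6*6 - 12 = 36 - 12 = 24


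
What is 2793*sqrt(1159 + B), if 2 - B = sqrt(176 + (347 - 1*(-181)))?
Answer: 2793*sqrt(1161 - 8*sqrt(11)) ≈ 94073.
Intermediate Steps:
B = 2 - 8*sqrt(11) (B = 2 - sqrt(176 + (347 - 1*(-181))) = 2 - sqrt(176 + (347 + 181)) = 2 - sqrt(176 + 528) = 2 - sqrt(704) = 2 - 8*sqrt(11) ≈ -24.533)
2793*sqrt(1159 + B) = 2793*sqrt(1159 + (2 - 8*sqrt(11))) = 2793*sqrt(1161 - 8*sqrt(11))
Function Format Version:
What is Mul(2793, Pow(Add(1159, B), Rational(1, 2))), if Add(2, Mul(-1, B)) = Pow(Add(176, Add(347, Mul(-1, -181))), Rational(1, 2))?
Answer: Mul(2793, Pow(Add(1161, Mul(-8, Pow(11, Rational(1, 2)))), Rational(1, 2))) ≈ 94073.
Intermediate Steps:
B = Add(2, Mul(-8, Pow(11, Rational(1, 2)))) (B = Add(2, Mul(-1, Pow(Add(176, Add(347, Mul(-1, -181))), Rational(1, 2)))) = Add(2, Mul(-1, Pow(Add(176, Add(347, 181)), Rational(1, 2)))) = Add(2, Mul(-1, Pow(Add(176, 528), Rational(1, 2)))) = Add(2, Mul(-1, Pow(704, Rational(1, 2)))) = Add(2, Mul(-1, Mul(8, Pow(11, Rational(1, 2))))) = Add(2, Mul(-8, Pow(11, Rational(1, 2)))) ≈ -24.533)
Mul(2793, Pow(Add(1159, B), Rational(1, 2))) = Mul(2793, Pow(Add(1159, Add(2, Mul(-8, Pow(11, Rational(1, 2))))), Rational(1, 2))) = Mul(2793, Pow(Add(1161, Mul(-8, Pow(11, Rational(1, 2)))), Rational(1, 2)))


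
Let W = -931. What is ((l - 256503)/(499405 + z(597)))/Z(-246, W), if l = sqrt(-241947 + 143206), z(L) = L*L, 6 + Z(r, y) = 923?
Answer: -256503/784781438 + I*sqrt(98741)/784781438 ≈ -0.00032685 + 4.0041e-7*I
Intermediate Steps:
Z(r, y) = 917 (Z(r, y) = -6 + 923 = 917)
z(L) = L**2
l = I*sqrt(98741) (l = sqrt(-98741) = I*sqrt(98741) ≈ 314.23*I)
((l - 256503)/(499405 + z(597)))/Z(-246, W) = ((I*sqrt(98741) - 256503)/(499405 + 597**2))/917 = ((-256503 + I*sqrt(98741))/(499405 + 356409))*(1/917) = ((-256503 + I*sqrt(98741))/855814)*(1/917) = ((-256503 + I*sqrt(98741))*(1/855814))*(1/917) = (-256503/855814 + I*sqrt(98741)/855814)*(1/917) = -256503/784781438 + I*sqrt(98741)/784781438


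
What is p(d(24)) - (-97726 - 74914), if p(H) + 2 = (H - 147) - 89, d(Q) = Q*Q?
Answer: 172978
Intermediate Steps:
d(Q) = Q²
p(H) = -238 + H (p(H) = -2 + ((H - 147) - 89) = -2 + ((-147 + H) - 89) = -2 + (-236 + H) = -238 + H)
p(d(24)) - (-97726 - 74914) = (-238 + 24²) - (-97726 - 74914) = (-238 + 576) - 1*(-172640) = 338 + 172640 = 172978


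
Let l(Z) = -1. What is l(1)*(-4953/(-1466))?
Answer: -4953/1466 ≈ -3.3786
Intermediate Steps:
l(1)*(-4953/(-1466)) = -(-4953)/(-1466) = -(-4953)*(-1)/1466 = -1*4953/1466 = -4953/1466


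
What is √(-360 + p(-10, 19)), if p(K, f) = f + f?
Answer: I*√322 ≈ 17.944*I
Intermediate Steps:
p(K, f) = 2*f
√(-360 + p(-10, 19)) = √(-360 + 2*19) = √(-360 + 38) = √(-322) = I*√322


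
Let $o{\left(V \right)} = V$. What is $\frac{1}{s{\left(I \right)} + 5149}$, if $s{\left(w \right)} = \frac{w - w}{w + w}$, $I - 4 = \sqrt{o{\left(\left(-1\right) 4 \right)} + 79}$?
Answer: $\frac{1}{5149} \approx 0.00019421$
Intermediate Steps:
$I = 4 + 5 \sqrt{3}$ ($I = 4 + \sqrt{\left(-1\right) 4 + 79} = 4 + \sqrt{-4 + 79} = 4 + \sqrt{75} = 4 + 5 \sqrt{3} \approx 12.66$)
$s{\left(w \right)} = 0$ ($s{\left(w \right)} = \frac{0}{2 w} = 0 \frac{1}{2 w} = 0$)
$\frac{1}{s{\left(I \right)} + 5149} = \frac{1}{0 + 5149} = \frac{1}{5149}$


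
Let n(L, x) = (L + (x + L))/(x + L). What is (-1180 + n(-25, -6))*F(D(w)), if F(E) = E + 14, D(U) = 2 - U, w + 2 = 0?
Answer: -657432/31 ≈ -21207.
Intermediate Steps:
w = -2 (w = -2 + 0 = -2)
n(L, x) = (x + 2*L)/(L + x) (n(L, x) = (L + (L + x))/(L + x) = (x + 2*L)/(L + x))
F(E) = 14 + E
(-1180 + n(-25, -6))*F(D(w)) = (-1180 + (-6 + 2*(-25))/(-25 - 6))*(14 + (2 - 1*(-2))) = (-1180 + (-6 - 50)/(-31))*(14 + (2 + 2)) = (-1180 - 1/31*(-56))*(14 + 4) = (-1180 + 56/31)*18 = -36524/31*18 = -657432/31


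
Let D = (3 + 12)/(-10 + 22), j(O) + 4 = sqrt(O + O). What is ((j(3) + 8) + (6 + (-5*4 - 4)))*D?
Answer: -35/2 + 5*sqrt(6)/4 ≈ -14.438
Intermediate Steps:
j(O) = -4 + sqrt(2)*sqrt(O) (j(O) = -4 + sqrt(O + O) = -4 + sqrt(2*O) = -4 + sqrt(2)*sqrt(O))
D = 5/4 (D = 15/12 = 15*(1/12) = 5/4 ≈ 1.2500)
((j(3) + 8) + (6 + (-5*4 - 4)))*D = (((-4 + sqrt(2)*sqrt(3)) + 8) + (6 + (-5*4 - 4)))*(5/4) = (((-4 + sqrt(6)) + 8) + (6 + (-20 - 4)))*(5/4) = ((4 + sqrt(6)) + (6 - 24))*(5/4) = ((4 + sqrt(6)) - 18)*(5/4) = (-14 + sqrt(6))*(5/4) = -35/2 + 5*sqrt(6)/4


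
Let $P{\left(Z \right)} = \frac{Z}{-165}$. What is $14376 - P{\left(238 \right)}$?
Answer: $\frac{2372278}{165} \approx 14377.0$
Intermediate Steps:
$P{\left(Z \right)} = - \frac{Z}{165}$ ($P{\left(Z \right)} = Z \left(- \frac{1}{165}\right) = - \frac{Z}{165}$)
$14376 - P{\left(238 \right)} = 14376 - \left(- \frac{1}{165}\right) 238 = 14376 - - \frac{238}{165} = 14376 + \frac{238}{165} = \frac{2372278}{165}$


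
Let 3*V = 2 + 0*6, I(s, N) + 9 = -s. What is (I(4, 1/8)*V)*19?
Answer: -494/3 ≈ -164.67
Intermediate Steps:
I(s, N) = -9 - s
V = 2/3 (V = (2 + 0*6)/3 = (2 + 0)/3 = (1/3)*2 = 2/3 ≈ 0.66667)
(I(4, 1/8)*V)*19 = ((-9 - 1*4)*(2/3))*19 = ((-9 - 4)*(2/3))*19 = -13*2/3*19 = -26/3*19 = -494/3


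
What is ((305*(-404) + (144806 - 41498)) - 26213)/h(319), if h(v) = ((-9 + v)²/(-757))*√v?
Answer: 1396665*√319/1226236 ≈ 20.343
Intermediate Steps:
h(v) = -√v*(-9 + v)²/757 (h(v) = ((-9 + v)²*(-1/757))*√v = (-(-9 + v)²/757)*√v = -√v*(-9 + v)²/757)
((305*(-404) + (144806 - 41498)) - 26213)/h(319) = ((305*(-404) + (144806 - 41498)) - 26213)/((-√319*(-9 + 319)²/757)) = ((-123220 + 103308) - 26213)/((-1/757*√319*310²)) = (-19912 - 26213)/((-1/757*√319*96100)) = -46125*(-757*√319/30655900) = -(-1396665)*√319/1226236 = 1396665*√319/1226236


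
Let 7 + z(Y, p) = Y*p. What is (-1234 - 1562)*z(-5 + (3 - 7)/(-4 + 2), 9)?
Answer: 95064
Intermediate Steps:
z(Y, p) = -7 + Y*p
(-1234 - 1562)*z(-5 + (3 - 7)/(-4 + 2), 9) = (-1234 - 1562)*(-7 + (-5 + (3 - 7)/(-4 + 2))*9) = -2796*(-7 + (-5 - 4/(-2))*9) = -2796*(-7 + (-5 - 4*(-½))*9) = -2796*(-7 + (-5 + 2)*9) = -2796*(-7 - 3*9) = -2796*(-7 - 27) = -2796*(-34) = 95064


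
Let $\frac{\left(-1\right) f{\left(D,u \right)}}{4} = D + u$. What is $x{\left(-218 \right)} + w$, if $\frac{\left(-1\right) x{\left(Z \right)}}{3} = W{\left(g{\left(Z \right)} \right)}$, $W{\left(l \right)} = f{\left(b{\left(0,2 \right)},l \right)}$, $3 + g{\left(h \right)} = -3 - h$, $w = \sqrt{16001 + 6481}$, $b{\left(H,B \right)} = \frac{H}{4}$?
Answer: $2544 + 3 \sqrt{2498} \approx 2693.9$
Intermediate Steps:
$b{\left(H,B \right)} = \frac{H}{4}$ ($b{\left(H,B \right)} = H \frac{1}{4} = \frac{H}{4}$)
$w = 3 \sqrt{2498}$ ($w = \sqrt{22482} = 3 \sqrt{2498} \approx 149.94$)
$f{\left(D,u \right)} = - 4 D - 4 u$ ($f{\left(D,u \right)} = - 4 \left(D + u\right) = - 4 D - 4 u$)
$g{\left(h \right)} = -6 - h$ ($g{\left(h \right)} = -3 - \left(3 + h\right) = -6 - h$)
$W{\left(l \right)} = - 4 l$ ($W{\left(l \right)} = - 4 \cdot \frac{1}{4} \cdot 0 - 4 l = \left(-4\right) 0 - 4 l = 0 - 4 l = - 4 l$)
$x{\left(Z \right)} = -72 - 12 Z$ ($x{\left(Z \right)} = - 3 \left(- 4 \left(-6 - Z\right)\right) = - 3 \left(24 + 4 Z\right) = -72 - 12 Z$)
$x{\left(-218 \right)} + w = \left(-72 - -2616\right) + 3 \sqrt{2498} = \left(-72 + 2616\right) + 3 \sqrt{2498} = 2544 + 3 \sqrt{2498}$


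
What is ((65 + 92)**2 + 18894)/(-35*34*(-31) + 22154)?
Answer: 43543/59044 ≈ 0.73747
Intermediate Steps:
((65 + 92)**2 + 18894)/(-35*34*(-31) + 22154) = (157**2 + 18894)/(-1190*(-31) + 22154) = (24649 + 18894)/(36890 + 22154) = 43543/59044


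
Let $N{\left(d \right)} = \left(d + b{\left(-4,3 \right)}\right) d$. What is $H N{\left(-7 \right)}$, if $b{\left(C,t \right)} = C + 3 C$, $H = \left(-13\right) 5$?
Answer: $-10465$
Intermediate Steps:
$H = -65$
$b{\left(C,t \right)} = 4 C$
$N{\left(d \right)} = d \left(-16 + d\right)$ ($N{\left(d \right)} = \left(d + 4 \left(-4\right)\right) d = \left(d - 16\right) d = \left(-16 + d\right) d = d \left(-16 + d\right)$)
$H N{\left(-7 \right)} = - 65 \left(- 7 \left(-16 - 7\right)\right) = - 65 \left(\left(-7\right) \left(-23\right)\right) = \left(-65\right) 161 = -10465$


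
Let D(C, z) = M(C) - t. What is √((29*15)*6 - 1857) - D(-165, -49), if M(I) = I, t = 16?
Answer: 181 + √753 ≈ 208.44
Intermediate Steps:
D(C, z) = -16 + C (D(C, z) = C - 1*16 = C - 16 = -16 + C)
√((29*15)*6 - 1857) - D(-165, -49) = √((29*15)*6 - 1857) - (-16 - 165) = √(435*6 - 1857) - 1*(-181) = √(2610 - 1857) + 181 = √753 + 181 = 181 + √753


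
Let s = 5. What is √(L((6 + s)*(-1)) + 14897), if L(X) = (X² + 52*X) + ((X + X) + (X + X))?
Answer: √14402 ≈ 120.01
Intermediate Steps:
L(X) = X² + 56*X (L(X) = (X² + 52*X) + (2*X + 2*X) = (X² + 52*X) + 4*X = X² + 56*X)
√(L((6 + s)*(-1)) + 14897) = √(((6 + 5)*(-1))*(56 + (6 + 5)*(-1)) + 14897) = √((11*(-1))*(56 + 11*(-1)) + 14897) = √(-11*(56 - 11) + 14897) = √(-11*45 + 14897) = √(-495 + 14897) = √14402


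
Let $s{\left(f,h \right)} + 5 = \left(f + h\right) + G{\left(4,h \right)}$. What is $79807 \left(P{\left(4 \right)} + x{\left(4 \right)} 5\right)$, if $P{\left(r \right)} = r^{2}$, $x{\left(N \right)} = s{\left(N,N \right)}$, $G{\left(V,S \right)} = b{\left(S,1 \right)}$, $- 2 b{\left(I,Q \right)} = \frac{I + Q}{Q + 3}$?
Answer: $\frac{17796961}{8} \approx 2.2246 \cdot 10^{6}$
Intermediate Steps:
$b{\left(I,Q \right)} = - \frac{I + Q}{2 \left(3 + Q\right)}$ ($b{\left(I,Q \right)} = - \frac{\left(I + Q\right) \frac{1}{Q + 3}}{2} = - \frac{\left(I + Q\right) \frac{1}{3 + Q}}{2} = - \frac{\frac{1}{3 + Q} \left(I + Q\right)}{2} = - \frac{I + Q}{2 \left(3 + Q\right)}$)
$G{\left(V,S \right)} = - \frac{1}{8} - \frac{S}{8}$ ($G{\left(V,S \right)} = \frac{- S - 1}{2 \left(3 + 1\right)} = \frac{- S - 1}{2 \cdot 4} = \frac{1}{2} \cdot \frac{1}{4} \left(-1 - S\right) = - \frac{1}{8} - \frac{S}{8}$)
$s{\left(f,h \right)} = - \frac{41}{8} + f + \frac{7 h}{8}$ ($s{\left(f,h \right)} = -5 - \left(\frac{1}{8} - f - \frac{7 h}{8}\right) = -5 + \left(- \frac{1}{8} + f + \frac{7 h}{8}\right) = - \frac{41}{8} + f + \frac{7 h}{8}$)
$x{\left(N \right)} = - \frac{41}{8} + \frac{15 N}{8}$ ($x{\left(N \right)} = - \frac{41}{8} + N + \frac{7 N}{8} = - \frac{41}{8} + \frac{15 N}{8}$)
$79807 \left(P{\left(4 \right)} + x{\left(4 \right)} 5\right) = 79807 \left(4^{2} + \left(- \frac{41}{8} + \frac{15}{8} \cdot 4\right) 5\right) = 79807 \left(16 + \left(- \frac{41}{8} + \frac{15}{2}\right) 5\right) = 79807 \left(16 + \frac{19}{8} \cdot 5\right) = 79807 \left(16 + \frac{95}{8}\right) = 79807 \cdot \frac{223}{8} = \frac{17796961}{8}$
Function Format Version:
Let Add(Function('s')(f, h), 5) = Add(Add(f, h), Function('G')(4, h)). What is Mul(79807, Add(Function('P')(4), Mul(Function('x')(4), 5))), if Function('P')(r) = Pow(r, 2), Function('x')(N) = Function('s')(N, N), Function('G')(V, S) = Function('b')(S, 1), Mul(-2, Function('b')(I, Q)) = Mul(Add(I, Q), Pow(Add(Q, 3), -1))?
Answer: Rational(17796961, 8) ≈ 2.2246e+6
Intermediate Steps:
Function('b')(I, Q) = Mul(Rational(-1, 2), Pow(Add(3, Q), -1), Add(I, Q)) (Function('b')(I, Q) = Mul(Rational(-1, 2), Mul(Add(I, Q), Pow(Add(Q, 3), -1))) = Mul(Rational(-1, 2), Mul(Add(I, Q), Pow(Add(3, Q), -1))) = Mul(Rational(-1, 2), Mul(Pow(Add(3, Q), -1), Add(I, Q))) = Mul(Rational(-1, 2), Pow(Add(3, Q), -1), Add(I, Q)))
Function('G')(V, S) = Add(Rational(-1, 8), Mul(Rational(-1, 8), S)) (Function('G')(V, S) = Mul(Rational(1, 2), Pow(Add(3, 1), -1), Add(Mul(-1, S), Mul(-1, 1))) = Mul(Rational(1, 2), Pow(4, -1), Add(Mul(-1, S), -1)) = Mul(Rational(1, 2), Rational(1, 4), Add(-1, Mul(-1, S))) = Add(Rational(-1, 8), Mul(Rational(-1, 8), S)))
Function('s')(f, h) = Add(Rational(-41, 8), f, Mul(Rational(7, 8), h)) (Function('s')(f, h) = Add(-5, Add(Add(f, h), Add(Rational(-1, 8), Mul(Rational(-1, 8), h)))) = Add(-5, Add(Rational(-1, 8), f, Mul(Rational(7, 8), h))) = Add(Rational(-41, 8), f, Mul(Rational(7, 8), h)))
Function('x')(N) = Add(Rational(-41, 8), Mul(Rational(15, 8), N)) (Function('x')(N) = Add(Rational(-41, 8), N, Mul(Rational(7, 8), N)) = Add(Rational(-41, 8), Mul(Rational(15, 8), N)))
Mul(79807, Add(Function('P')(4), Mul(Function('x')(4), 5))) = Mul(79807, Add(Pow(4, 2), Mul(Add(Rational(-41, 8), Mul(Rational(15, 8), 4)), 5))) = Mul(79807, Add(16, Mul(Add(Rational(-41, 8), Rational(15, 2)), 5))) = Mul(79807, Add(16, Mul(Rational(19, 8), 5))) = Mul(79807, Add(16, Rational(95, 8))) = Mul(79807, Rational(223, 8)) = Rational(17796961, 8)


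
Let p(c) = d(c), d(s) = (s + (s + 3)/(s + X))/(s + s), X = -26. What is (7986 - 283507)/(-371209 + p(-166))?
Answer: 17562810624/23662314787 ≈ 0.74223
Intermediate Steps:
d(s) = (s + (3 + s)/(-26 + s))/(2*s) (d(s) = (s + (s + 3)/(s - 26))/(s + s) = (s + (3 + s)/(-26 + s))/((2*s)) = (s + (3 + s)/(-26 + s))*(1/(2*s)) = (s + (3 + s)/(-26 + s))/(2*s))
p(c) = (3 + c**2 - 25*c)/(2*c*(-26 + c))
(7986 - 283507)/(-371209 + p(-166)) = (7986 - 283507)/(-371209 + (1/2)*(3 + (-166)**2 - 25*(-166))/(-166*(-26 - 166))) = -275521/(-371209 + (1/2)*(-1/166)*(3 + 27556 + 4150)/(-192)) = -275521/(-371209 + (1/2)*(-1/166)*(-1/192)*31709) = -275521/(-371209 + 31709/63744) = -275521/(-23662314787/63744) = -275521*(-63744/23662314787) = 17562810624/23662314787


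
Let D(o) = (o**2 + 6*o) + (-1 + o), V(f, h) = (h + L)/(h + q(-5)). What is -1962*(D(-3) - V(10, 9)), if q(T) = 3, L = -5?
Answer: 26160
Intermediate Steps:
V(f, h) = (-5 + h)/(3 + h) (V(f, h) = (h - 5)/(h + 3) = (-5 + h)/(3 + h))
D(o) = -1 + o**2 + 7*o
-1962*(D(-3) - V(10, 9)) = -1962*((-1 + (-3)**2 + 7*(-3)) - (-5 + 9)/(3 + 9)) = -1962*((-1 + 9 - 21) - 4/12) = -1962*(-13 - 4/12) = -1962*(-13 - 1*1/3) = -1962*(-13 - 1/3) = -1962*(-40/3) = 26160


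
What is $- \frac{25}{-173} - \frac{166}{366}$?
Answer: $- \frac{9784}{31659} \approx -0.30904$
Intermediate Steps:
$- \frac{25}{-173} - \frac{166}{366} = \left(-25\right) \left(- \frac{1}{173}\right) - \frac{83}{183} = \frac{25}{173} - \frac{83}{183} = - \frac{9784}{31659}$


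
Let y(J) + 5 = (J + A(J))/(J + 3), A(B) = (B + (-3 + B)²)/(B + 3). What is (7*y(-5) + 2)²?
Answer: 123201/16 ≈ 7700.1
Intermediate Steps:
A(B) = (B + (-3 + B)²)/(3 + B)
y(J) = -5 + (J + (J + (-3 + J)²)/(3 + J))/(3 + J) (y(J) = -5 + (J + (J + (-3 + J)²)/(3 + J))/(J + 3) = -5 + (J + (J + (-3 + J)²)/(3 + J))/(3 + J))
(7*y(-5) + 2)² = (7*((-5 + (-3 - 5)² - (3 - 5)*(15 + 4*(-5)))/(3 - 5)²) + 2)² = (7*((-5 + (-8)² - 1*(-2)*(15 - 20))/(-2)²) + 2)² = (7*((-5 + 64 - 1*(-2)*(-5))/4) + 2)² = (7*((-5 + 64 - 10)/4) + 2)² = (7*((¼)*49) + 2)² = (7*(49/4) + 2)² = (343/4 + 2)² = (351/4)² = 123201/16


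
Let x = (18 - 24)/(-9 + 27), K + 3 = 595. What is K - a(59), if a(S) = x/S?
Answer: 104785/177 ≈ 592.01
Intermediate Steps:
K = 592 (K = -3 + 595 = 592)
x = -⅓ (x = -6/18 = -6*1/18 = -⅓ ≈ -0.33333)
a(S) = -1/(3*S)
K - a(59) = 592 - (-1)/(3*59) = 592 - 1*(-1/177) = 592 + 1/177 = 104785/177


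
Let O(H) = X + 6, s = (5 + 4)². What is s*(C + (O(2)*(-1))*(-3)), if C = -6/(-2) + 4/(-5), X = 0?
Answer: 8181/5 ≈ 1636.2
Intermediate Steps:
s = 81 (s = 9² = 81)
O(H) = 6 (O(H) = 0 + 6 = 6)
C = 11/5 (C = -6*(-½) + 4*(-⅕) = 3 - ⅘ = 11/5 ≈ 2.2000)
s*(C + (O(2)*(-1))*(-3)) = 81*(11/5 + (6*(-1))*(-3)) = 81*(11/5 - 6*(-3)) = 81*(11/5 + 18) = 81*(101/5) = 8181/5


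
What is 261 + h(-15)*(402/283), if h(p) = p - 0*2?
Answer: 67833/283 ≈ 239.69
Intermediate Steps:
h(p) = p (h(p) = p - 1*0 = p + 0 = p)
261 + h(-15)*(402/283) = 261 - 6030/283 = 67833/283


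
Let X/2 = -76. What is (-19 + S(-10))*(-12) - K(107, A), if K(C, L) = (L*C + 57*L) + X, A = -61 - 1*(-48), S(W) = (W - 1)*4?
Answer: 3040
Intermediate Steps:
S(W) = -4 + 4*W (S(W) = (-1 + W)*4 = -4 + 4*W)
X = -152 (X = 2*(-76) = -152)
A = -13 (A = -61 + 48 = -13)
K(C, L) = -152 + 57*L + C*L (K(C, L) = (L*C + 57*L) - 152 = (C*L + 57*L) - 152 = (57*L + C*L) - 152 = -152 + 57*L + C*L)
(-19 + S(-10))*(-12) - K(107, A) = (-19 + (-4 + 4*(-10)))*(-12) - (-152 + 57*(-13) + 107*(-13)) = (-19 + (-4 - 40))*(-12) - (-152 - 741 - 1391) = (-19 - 44)*(-12) - 1*(-2284) = -63*(-12) + 2284 = 756 + 2284 = 3040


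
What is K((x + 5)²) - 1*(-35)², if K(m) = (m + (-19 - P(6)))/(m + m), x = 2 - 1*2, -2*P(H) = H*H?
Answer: -30613/25 ≈ -1224.5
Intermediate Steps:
P(H) = -H²/2 (P(H) = -H*H/2 = -H²/2)
x = 0 (x = 2 - 2 = 0)
K(m) = (-1 + m)/(2*m) (K(m) = (m + (-19 - (-1)*6²/2))/(m + m) = (m + (-19 - (-1)*36/2))/((2*m)) = (m + (-19 - 1*(-18)))*(1/(2*m)) = (m + (-19 + 18))*(1/(2*m)) = (m - 1)*(1/(2*m)) = (-1 + m)*(1/(2*m)) = (-1 + m)/(2*m))
K((x + 5)²) - 1*(-35)² = (-1 + (0 + 5)²)/(2*((0 + 5)²)) - 1*(-35)² = (-1 + 5²)/(2*(5²)) - 1*1225 = (½)*(-1 + 25)/25 - 1225 = (½)*(1/25)*24 - 1225 = 12/25 - 1225 = -30613/25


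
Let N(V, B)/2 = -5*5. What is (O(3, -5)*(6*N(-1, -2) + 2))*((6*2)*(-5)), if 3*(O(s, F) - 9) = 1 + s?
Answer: 184760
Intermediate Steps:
N(V, B) = -50 (N(V, B) = 2*(-5*5) = 2*(-25) = -50)
O(s, F) = 28/3 + s/3 (O(s, F) = 9 + (1 + s)/3 = 9 + (⅓ + s/3) = 28/3 + s/3)
(O(3, -5)*(6*N(-1, -2) + 2))*((6*2)*(-5)) = ((28/3 + (⅓)*3)*(6*(-50) + 2))*((6*2)*(-5)) = ((28/3 + 1)*(-300 + 2))*(12*(-5)) = ((31/3)*(-298))*(-60) = -9238/3*(-60) = 184760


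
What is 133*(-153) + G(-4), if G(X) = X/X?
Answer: -20348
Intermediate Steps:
G(X) = 1
133*(-153) + G(-4) = 133*(-153) + 1 = -20349 + 1 = -20348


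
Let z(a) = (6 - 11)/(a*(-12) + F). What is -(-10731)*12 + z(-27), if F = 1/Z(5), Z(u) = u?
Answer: 208739387/1621 ≈ 1.2877e+5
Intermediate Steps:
F = 1/5 ≈ 0.20000
z(a) = -5/(1/5 - 12*a) (z(a) = (6 - 11)/(a*(-12) + 1/5) = -5/(-12*a + 1/5) = -5/(1/5 - 12*a))
-(-10731)*12 + z(-27) = -(-10731)*12 + 25/(-1 + 60*(-27)) = -1533*(-84) + 25/(-1 - 1620) = 128772 + 25/(-1621) = 128772 + 25*(-1/1621) = 128772 - 25/1621 = 208739387/1621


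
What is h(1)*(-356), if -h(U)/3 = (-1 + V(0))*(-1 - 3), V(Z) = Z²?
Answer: 4272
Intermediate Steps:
h(U) = -12 (h(U) = -3*(-1 + 0²)*(-1 - 3) = -3*(-1 + 0)*(-4) = -(-3)*(-4) = -3*4 = -12)
h(1)*(-356) = -12*(-356) = 4272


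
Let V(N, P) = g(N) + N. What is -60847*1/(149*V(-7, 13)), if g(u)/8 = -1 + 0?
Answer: 60847/2235 ≈ 27.225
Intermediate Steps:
g(u) = -8 (g(u) = 8*(-1 + 0) = 8*(-1) = -8)
V(N, P) = -8 + N
-60847*1/(149*V(-7, 13)) = -60847*1/(149*(-8 - 7)) = -60847/(149*(-15)) = -60847/(-2235) = -60847*(-1/2235) = 60847/2235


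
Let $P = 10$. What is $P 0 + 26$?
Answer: $26$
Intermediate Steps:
$P 0 + 26 = 10 \cdot 0 + 26 = 0 + 26 = 26$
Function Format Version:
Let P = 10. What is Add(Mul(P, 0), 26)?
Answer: 26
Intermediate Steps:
Add(Mul(P, 0), 26) = Add(Mul(10, 0), 26) = Add(0, 26) = 26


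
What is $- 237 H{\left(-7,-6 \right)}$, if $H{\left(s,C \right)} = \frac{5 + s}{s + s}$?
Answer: $- \frac{237}{7} \approx -33.857$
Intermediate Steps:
$H{\left(s,C \right)} = \frac{5 + s}{2 s}$
$- 237 H{\left(-7,-6 \right)} = - 237 \frac{5 - 7}{2 \left(-7\right)} = - 237 \cdot \frac{1}{2} \left(- \frac{1}{7}\right) \left(-2\right) = \left(-237\right) \frac{1}{7} = - \frac{237}{7}$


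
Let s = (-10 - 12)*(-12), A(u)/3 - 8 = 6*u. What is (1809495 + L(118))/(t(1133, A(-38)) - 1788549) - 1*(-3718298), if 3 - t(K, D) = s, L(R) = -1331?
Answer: 3325663418608/894405 ≈ 3.7183e+6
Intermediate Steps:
A(u) = 24 + 18*u (A(u) = 24 + 3*(6*u) = 24 + 18*u)
s = 264 (s = -22*(-12) = 264)
t(K, D) = -261 (t(K, D) = 3 - 1*264 = 3 - 264 = -261)
(1809495 + L(118))/(t(1133, A(-38)) - 1788549) - 1*(-3718298) = (1809495 - 1331)/(-261 - 1788549) - 1*(-3718298) = 1808164/(-1788810) + 3718298 = 1808164*(-1/1788810) + 3718298 = -904082/894405 + 3718298 = 3325663418608/894405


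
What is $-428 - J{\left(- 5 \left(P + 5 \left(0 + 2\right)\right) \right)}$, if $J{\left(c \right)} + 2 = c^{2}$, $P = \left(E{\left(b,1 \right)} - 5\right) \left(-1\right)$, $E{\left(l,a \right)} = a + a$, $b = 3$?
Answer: $-4651$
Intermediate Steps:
$E{\left(l,a \right)} = 2 a$
$P = 3$ ($P = \left(2 \cdot 1 - 5\right) \left(-1\right) = \left(2 - 5\right) \left(-1\right) = \left(-3\right) \left(-1\right) = 3$)
$J{\left(c \right)} = -2 + c^{2}$
$-428 - J{\left(- 5 \left(P + 5 \left(0 + 2\right)\right) \right)} = -428 - \left(-2 + \left(- 5 \left(3 + 5 \left(0 + 2\right)\right)\right)^{2}\right) = -428 - \left(-2 + \left(- 5 \left(3 + 5 \cdot 2\right)\right)^{2}\right) = -428 - \left(-2 + \left(- 5 \left(3 + 10\right)\right)^{2}\right) = -428 - \left(-2 + \left(\left(-5\right) 13\right)^{2}\right) = -428 - \left(-2 + \left(-65\right)^{2}\right) = -428 - \left(-2 + 4225\right) = -428 - 4223 = -4651$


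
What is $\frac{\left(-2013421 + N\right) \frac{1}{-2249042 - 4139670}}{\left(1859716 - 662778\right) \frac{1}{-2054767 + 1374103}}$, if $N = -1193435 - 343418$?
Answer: $- \frac{151033981371}{477930760241} \approx -0.31602$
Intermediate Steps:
$N = -1536853$
$\frac{\left(-2013421 + N\right) \frac{1}{-2249042 - 4139670}}{\left(1859716 - 662778\right) \frac{1}{-2054767 + 1374103}} = \frac{\left(-2013421 - 1536853\right) \frac{1}{-2249042 - 4139670}}{\left(1859716 - 662778\right) \frac{1}{-2054767 + 1374103}} = \frac{\left(-3550274\right) \frac{1}{-6388712}}{1196938 \frac{1}{-680664}} = \frac{\left(-3550274\right) \left(- \frac{1}{6388712}\right)}{1196938 \left(- \frac{1}{680664}\right)} = \frac{1775137}{3194356 \left(- \frac{598469}{340332}\right)} = \frac{1775137}{3194356} \left(- \frac{340332}{598469}\right) = - \frac{151033981371}{477930760241}$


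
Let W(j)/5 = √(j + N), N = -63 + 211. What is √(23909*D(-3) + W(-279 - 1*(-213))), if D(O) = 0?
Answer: √5*82^(¼) ≈ 6.7288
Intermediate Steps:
N = 148
W(j) = 5*√(148 + j) (W(j) = 5*√(j + 148) = 5*√(148 + j))
√(23909*D(-3) + W(-279 - 1*(-213))) = √(23909*0 + 5*√(148 + (-279 - 1*(-213)))) = √(0 + 5*√(148 + (-279 + 213))) = √(0 + 5*√(148 - 66)) = √(0 + 5*√82) = √(5*√82) = √5*82^(¼)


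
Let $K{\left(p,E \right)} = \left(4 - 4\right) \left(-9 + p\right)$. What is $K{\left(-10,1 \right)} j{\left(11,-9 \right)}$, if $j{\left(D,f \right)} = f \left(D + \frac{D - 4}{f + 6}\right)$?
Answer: $0$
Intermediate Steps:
$K{\left(p,E \right)} = 0$ ($K{\left(p,E \right)} = 0 \left(-9 + p\right) = 0$)
$j{\left(D,f \right)} = f \left(D + \frac{-4 + D}{6 + f}\right)$
$K{\left(-10,1 \right)} j{\left(11,-9 \right)} = 0 \left(- \frac{9 \left(-4 + 7 \cdot 11 + 11 \left(-9\right)\right)}{6 - 9}\right) = 0 \left(- \frac{9 \left(-4 + 77 - 99\right)}{-3}\right) = 0 \left(\left(-9\right) \left(- \frac{1}{3}\right) \left(-26\right)\right) = 0 \left(-78\right) = 0$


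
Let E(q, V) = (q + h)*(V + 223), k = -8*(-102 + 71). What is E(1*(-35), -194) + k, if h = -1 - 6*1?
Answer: -970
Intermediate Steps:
h = -7 (h = -1 - 6 = -7)
k = 248 (k = -8*(-31) = 248)
E(q, V) = (-7 + q)*(223 + V) (E(q, V) = (q - 7)*(V + 223) = (-7 + q)*(223 + V))
E(1*(-35), -194) + k = (-1561 - 7*(-194) + 223*(1*(-35)) - 194*(-35)) + 248 = (-1561 + 1358 + 223*(-35) - 194*(-35)) + 248 = (-1561 + 1358 - 7805 + 6790) + 248 = -1218 + 248 = -970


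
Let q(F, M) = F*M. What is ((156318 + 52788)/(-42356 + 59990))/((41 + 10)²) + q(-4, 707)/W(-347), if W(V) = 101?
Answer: -71335547/2548113 ≈ -27.995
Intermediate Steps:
((156318 + 52788)/(-42356 + 59990))/((41 + 10)²) + q(-4, 707)/W(-347) = ((156318 + 52788)/(-42356 + 59990))/((41 + 10)²) - 4*707/101 = (209106/17634)/(51²) - 2828*1/101 = (209106*(1/17634))/2601 - 28 = (34851/2939)*(1/2601) - 28 = 11617/2548113 - 28 = -71335547/2548113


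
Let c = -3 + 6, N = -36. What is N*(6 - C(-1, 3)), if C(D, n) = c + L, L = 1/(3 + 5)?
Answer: -207/2 ≈ -103.50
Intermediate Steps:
c = 3
L = ⅛ (L = 1/8 = ⅛ ≈ 0.12500)
C(D, n) = 25/8 (C(D, n) = 3 + ⅛ = 25/8)
N*(6 - C(-1, 3)) = -36*(6 - 1*25/8) = -36*(6 - 25/8) = -36*23/8 = -207/2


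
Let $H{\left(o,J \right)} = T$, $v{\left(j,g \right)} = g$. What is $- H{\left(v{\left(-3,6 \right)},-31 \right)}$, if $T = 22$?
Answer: $-22$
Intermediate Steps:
$H{\left(o,J \right)} = 22$
$- H{\left(v{\left(-3,6 \right)},-31 \right)} = \left(-1\right) 22 = -22$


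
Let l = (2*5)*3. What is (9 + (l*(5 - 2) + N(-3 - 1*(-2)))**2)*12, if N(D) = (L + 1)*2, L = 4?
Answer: 120108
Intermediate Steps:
N(D) = 10 (N(D) = (4 + 1)*2 = 5*2 = 10)
l = 30 (l = 10*3 = 30)
(9 + (l*(5 - 2) + N(-3 - 1*(-2)))**2)*12 = (9 + (30*(5 - 2) + 10)**2)*12 = (9 + (30*3 + 10)**2)*12 = (9 + (90 + 10)**2)*12 = (9 + 100**2)*12 = (9 + 10000)*12 = 10009*12 = 120108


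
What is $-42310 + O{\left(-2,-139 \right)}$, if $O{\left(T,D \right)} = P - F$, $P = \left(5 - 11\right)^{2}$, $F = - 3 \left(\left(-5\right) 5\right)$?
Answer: $-42349$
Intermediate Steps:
$F = 75$ ($F = \left(-3\right) \left(-25\right) = 75$)
$P = 36$ ($P = \left(5 - 11\right)^{2} = \left(-6\right)^{2} = 36$)
$O{\left(T,D \right)} = -39$ ($O{\left(T,D \right)} = 36 - 75 = -39$)
$-42310 + O{\left(-2,-139 \right)} = -42310 - 39 = -42349$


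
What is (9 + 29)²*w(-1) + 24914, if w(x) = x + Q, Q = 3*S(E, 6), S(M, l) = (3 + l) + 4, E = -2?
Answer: 79786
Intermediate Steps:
S(M, l) = 7 + l
Q = 39 (Q = 3*(7 + 6) = 3*13 = 39)
w(x) = 39 + x (w(x) = x + 39 = 39 + x)
(9 + 29)²*w(-1) + 24914 = (9 + 29)²*(39 - 1) + 24914 = 38²*38 + 24914 = 1444*38 + 24914 = 54872 + 24914 = 79786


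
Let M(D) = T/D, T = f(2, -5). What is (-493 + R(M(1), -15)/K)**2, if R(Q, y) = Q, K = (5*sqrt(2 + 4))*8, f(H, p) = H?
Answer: (59160 - sqrt(6))**2/14400 ≈ 2.4303e+5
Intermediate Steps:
T = 2
M(D) = 2/D
K = 40*sqrt(6) (K = (5*sqrt(6))*8 = 40*sqrt(6) ≈ 97.980)
(-493 + R(M(1), -15)/K)**2 = (-493 + (2/1)/((40*sqrt(6))))**2 = (-493 + (2*1)*(sqrt(6)/240))**2 = (-493 + 2*(sqrt(6)/240))**2 = (-493 + sqrt(6)/120)**2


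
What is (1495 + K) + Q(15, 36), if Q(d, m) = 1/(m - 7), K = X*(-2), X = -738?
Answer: 86160/29 ≈ 2971.0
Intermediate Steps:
K = 1476 (K = -738*(-2) = 1476)
Q(d, m) = 1/(-7 + m)
(1495 + K) + Q(15, 36) = (1495 + 1476) + 1/(-7 + 36) = 2971 + 1/29 = 86160/29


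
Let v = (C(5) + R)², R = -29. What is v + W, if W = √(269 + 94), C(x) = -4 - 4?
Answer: 1369 + 11*√3 ≈ 1388.1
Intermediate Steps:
C(x) = -8
v = 1369 (v = (-8 - 29)² = (-37)² = 1369)
W = 11*√3 (W = √363 = 11*√3 ≈ 19.053)
v + W = 1369 + 11*√3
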